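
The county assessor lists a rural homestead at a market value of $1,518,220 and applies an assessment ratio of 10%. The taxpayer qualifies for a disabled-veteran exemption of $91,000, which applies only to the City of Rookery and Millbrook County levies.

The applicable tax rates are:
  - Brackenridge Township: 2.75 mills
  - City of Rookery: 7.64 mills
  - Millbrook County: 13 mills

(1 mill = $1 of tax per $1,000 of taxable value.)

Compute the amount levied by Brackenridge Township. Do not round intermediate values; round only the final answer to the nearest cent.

Assessed value = $1,518,220 × 0.1 = $151,822
Brackenridge Township taxable value = $151,822 (exemption does not apply)
Brackenridge Township levy = $151,822 × 0.00275 = $417.5105

$417.51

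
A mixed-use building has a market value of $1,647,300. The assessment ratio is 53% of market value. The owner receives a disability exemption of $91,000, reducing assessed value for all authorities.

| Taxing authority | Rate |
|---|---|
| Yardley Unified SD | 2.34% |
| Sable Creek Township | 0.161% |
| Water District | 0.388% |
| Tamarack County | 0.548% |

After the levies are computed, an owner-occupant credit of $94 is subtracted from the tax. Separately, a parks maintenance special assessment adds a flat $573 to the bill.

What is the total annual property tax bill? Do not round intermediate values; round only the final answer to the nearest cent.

Assessed value = $1,647,300 × 0.53 = $873,069
Taxable value = $873,069 − $91,000 = $782,069
Yardley Unified SD: $782,069 × 0.0234 = $18,300.4146
Sable Creek Township: $782,069 × 0.00161 = $1,259.13109
Water District: $782,069 × 0.00388 = $3,034.42772
Tamarack County: $782,069 × 0.00548 = $4,285.73812
Levies subtotal = $26,879.71153
After credit = $26,879.71153 − $94 = $26,785.71153
Total = $26,785.71153 + $573 = $27,358.71153

$27,358.71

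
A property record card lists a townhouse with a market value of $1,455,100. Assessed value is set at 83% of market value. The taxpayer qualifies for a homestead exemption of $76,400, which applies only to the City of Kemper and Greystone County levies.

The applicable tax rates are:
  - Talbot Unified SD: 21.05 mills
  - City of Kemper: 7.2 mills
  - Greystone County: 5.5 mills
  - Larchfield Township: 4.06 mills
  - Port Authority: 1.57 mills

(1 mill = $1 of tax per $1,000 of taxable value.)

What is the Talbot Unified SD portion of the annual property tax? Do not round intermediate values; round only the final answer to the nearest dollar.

$25,423

Assessed value = $1,455,100 × 0.83 = $1,207,733
Talbot Unified SD taxable value = $1,207,733 (exemption does not apply)
Talbot Unified SD levy = $1,207,733 × 0.02105 = $25,422.77965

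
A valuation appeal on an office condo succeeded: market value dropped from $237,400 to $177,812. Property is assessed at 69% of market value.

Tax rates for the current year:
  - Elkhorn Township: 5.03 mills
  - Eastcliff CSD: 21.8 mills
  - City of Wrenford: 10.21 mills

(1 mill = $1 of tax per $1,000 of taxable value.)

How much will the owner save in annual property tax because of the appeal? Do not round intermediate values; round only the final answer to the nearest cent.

Old assessed value = $237,400 × 0.69 = $163,806
New assessed value = $177,812 × 0.69 = $122,690.28
Combined rate = 0.00503 + 0.0218 + 0.01021 = 0.03704
Old tax = $163,806 × 0.03704 = $6,067.37424
New tax = $122,690.28 × 0.03704 = $4,544.4479712
Reduction = $6,067.37424 − $4,544.4479712 = $1,522.9262688

$1,522.93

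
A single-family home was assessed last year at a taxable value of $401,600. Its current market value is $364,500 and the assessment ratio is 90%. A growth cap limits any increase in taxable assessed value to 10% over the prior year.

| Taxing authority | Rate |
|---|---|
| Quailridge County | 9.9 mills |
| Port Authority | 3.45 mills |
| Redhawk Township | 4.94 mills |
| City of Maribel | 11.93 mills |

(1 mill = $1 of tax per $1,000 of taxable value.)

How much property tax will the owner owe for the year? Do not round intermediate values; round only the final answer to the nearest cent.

$9,913.67

Uncapped assessed value = $364,500 × 0.9 = $328,050
Cap limit = $401,600 × 1.1 = $441,760
Taxable assessed value = min($328,050, $441,760) = $328,050 (cap does not bind)
Quailridge County: $328,050 × 0.0099 = $3,247.695
Port Authority: $328,050 × 0.00345 = $1,131.7725
Redhawk Township: $328,050 × 0.00494 = $1,620.567
City of Maribel: $328,050 × 0.01193 = $3,913.6365
Total = $9,913.671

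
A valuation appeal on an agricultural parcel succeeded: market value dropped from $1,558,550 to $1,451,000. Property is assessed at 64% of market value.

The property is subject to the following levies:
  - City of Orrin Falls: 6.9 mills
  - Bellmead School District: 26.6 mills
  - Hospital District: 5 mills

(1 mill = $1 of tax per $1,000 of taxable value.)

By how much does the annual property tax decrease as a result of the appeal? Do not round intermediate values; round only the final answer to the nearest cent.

$2,650.03

Old assessed value = $1,558,550 × 0.64 = $997,472
New assessed value = $1,451,000 × 0.64 = $928,640
Combined rate = 0.0069 + 0.0266 + 0.005 = 0.0385
Old tax = $997,472 × 0.0385 = $38,402.672
New tax = $928,640 × 0.0385 = $35,752.64
Reduction = $38,402.672 − $35,752.64 = $2,650.032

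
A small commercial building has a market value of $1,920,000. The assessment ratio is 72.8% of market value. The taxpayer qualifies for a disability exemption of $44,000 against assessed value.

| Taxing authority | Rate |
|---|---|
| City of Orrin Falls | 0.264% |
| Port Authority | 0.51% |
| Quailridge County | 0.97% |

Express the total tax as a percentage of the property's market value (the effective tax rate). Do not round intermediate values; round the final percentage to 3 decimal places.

1.230%

Assessed value = $1,920,000 × 0.728 = $1,397,760
Taxable value = $1,397,760 − $44,000 = $1,353,760
City of Orrin Falls: $1,353,760 × 0.00264 = $3,573.9264
Port Authority: $1,353,760 × 0.0051 = $6,904.176
Quailridge County: $1,353,760 × 0.0097 = $13,131.472
Total tax = $23,609.5744
Effective rate = $23,609.5744 ÷ $1,920,000 = 1.230% of market value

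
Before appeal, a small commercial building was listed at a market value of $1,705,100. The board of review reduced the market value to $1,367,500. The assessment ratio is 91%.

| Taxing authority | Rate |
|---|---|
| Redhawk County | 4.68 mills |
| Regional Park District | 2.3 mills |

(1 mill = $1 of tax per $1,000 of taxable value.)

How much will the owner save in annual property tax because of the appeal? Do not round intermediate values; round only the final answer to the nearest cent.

Old assessed value = $1,705,100 × 0.91 = $1,551,641
New assessed value = $1,367,500 × 0.91 = $1,244,425
Combined rate = 0.00468 + 0.0023 = 0.00698
Old tax = $1,551,641 × 0.00698 = $10,830.45418
New tax = $1,244,425 × 0.00698 = $8,686.0865
Reduction = $10,830.45418 − $8,686.0865 = $2,144.36768

$2,144.37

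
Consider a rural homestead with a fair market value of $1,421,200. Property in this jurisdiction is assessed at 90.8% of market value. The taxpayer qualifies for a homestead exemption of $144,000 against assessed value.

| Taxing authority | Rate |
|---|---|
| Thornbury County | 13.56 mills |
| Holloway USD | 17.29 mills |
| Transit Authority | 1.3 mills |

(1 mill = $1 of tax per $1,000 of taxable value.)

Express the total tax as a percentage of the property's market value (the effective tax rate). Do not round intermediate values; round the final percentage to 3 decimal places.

2.593%

Assessed value = $1,421,200 × 0.908 = $1,290,449.6
Taxable value = $1,290,449.6 − $144,000 = $1,146,449.6
Thornbury County: $1,146,449.6 × 0.01356 = $15,545.856576
Holloway USD: $1,146,449.6 × 0.01729 = $19,822.113584
Transit Authority: $1,146,449.6 × 0.0013 = $1,490.38448
Total tax = $36,858.35464
Effective rate = $36,858.35464 ÷ $1,421,200 = 2.593% of market value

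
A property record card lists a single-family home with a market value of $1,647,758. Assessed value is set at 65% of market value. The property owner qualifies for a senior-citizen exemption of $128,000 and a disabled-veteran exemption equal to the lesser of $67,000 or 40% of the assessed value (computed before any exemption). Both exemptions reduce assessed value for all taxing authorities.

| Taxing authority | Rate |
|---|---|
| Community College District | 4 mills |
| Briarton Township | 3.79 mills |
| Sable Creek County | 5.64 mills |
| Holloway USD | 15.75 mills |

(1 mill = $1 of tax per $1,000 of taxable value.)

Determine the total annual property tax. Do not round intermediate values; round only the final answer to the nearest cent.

$25,562.93

Assessed value = $1,647,758 × 0.65 = $1,071,042.7
Disabled-veteran exemption = min($67,000, 40% × $1,071,042.7) = min($67,000, $428,417.08) = $67,000 (dollar cap binds)
Taxable value = $1,071,042.7 − $128,000 − $67,000 = $876,042.7
Community College District: $876,042.7 × 0.004 = $3,504.1708
Briarton Township: $876,042.7 × 0.00379 = $3,320.201833
Sable Creek County: $876,042.7 × 0.00564 = $4,940.880828
Holloway USD: $876,042.7 × 0.01575 = $13,797.672525
Total = $25,562.925986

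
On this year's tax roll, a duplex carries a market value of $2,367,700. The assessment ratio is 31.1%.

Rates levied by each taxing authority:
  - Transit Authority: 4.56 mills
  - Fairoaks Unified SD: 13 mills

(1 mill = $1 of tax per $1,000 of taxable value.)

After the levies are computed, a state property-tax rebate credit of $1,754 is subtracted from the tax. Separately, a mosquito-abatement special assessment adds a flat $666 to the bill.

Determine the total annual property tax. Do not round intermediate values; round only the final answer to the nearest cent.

Assessed value = $2,367,700 × 0.311 = $736,354.7
Transit Authority: $736,354.7 × 0.00456 = $3,357.777432
Fairoaks Unified SD: $736,354.7 × 0.013 = $9,572.6111
Levies subtotal = $12,930.388532
After credit = $12,930.388532 − $1,754 = $11,176.388532
Total = $11,176.388532 + $666 = $11,842.388532

$11,842.39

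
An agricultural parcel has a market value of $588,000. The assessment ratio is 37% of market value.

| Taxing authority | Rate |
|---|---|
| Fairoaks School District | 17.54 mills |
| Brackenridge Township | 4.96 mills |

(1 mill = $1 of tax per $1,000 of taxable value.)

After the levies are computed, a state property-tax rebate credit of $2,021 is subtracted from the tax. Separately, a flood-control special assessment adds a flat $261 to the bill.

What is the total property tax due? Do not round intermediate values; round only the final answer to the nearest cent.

$3,135.10

Assessed value = $588,000 × 0.37 = $217,560
Fairoaks School District: $217,560 × 0.01754 = $3,816.0024
Brackenridge Township: $217,560 × 0.00496 = $1,079.0976
Levies subtotal = $4,895.1
After credit = $4,895.1 − $2,021 = $2,874.1
Total = $2,874.1 + $261 = $3,135.1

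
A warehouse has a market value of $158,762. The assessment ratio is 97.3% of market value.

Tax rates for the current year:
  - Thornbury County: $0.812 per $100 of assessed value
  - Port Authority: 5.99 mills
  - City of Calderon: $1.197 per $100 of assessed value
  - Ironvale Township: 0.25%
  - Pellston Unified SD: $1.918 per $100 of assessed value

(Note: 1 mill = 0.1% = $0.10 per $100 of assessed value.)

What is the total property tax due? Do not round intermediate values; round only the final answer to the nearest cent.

Assessed value = $158,762 × 0.973 = $154,475.426
Thornbury County: $154,475.426 × 0.00812 = $1,254.34045912
Port Authority: $154,475.426 × 0.00599 = $925.30780174
City of Calderon: $154,475.426 × 0.01197 = $1,849.07084922
Ironvale Township: $154,475.426 × 0.0025 = $386.188565
Pellston Unified SD: $154,475.426 × 0.01918 = $2,962.83867068
Total = $7,377.74634576

$7,377.75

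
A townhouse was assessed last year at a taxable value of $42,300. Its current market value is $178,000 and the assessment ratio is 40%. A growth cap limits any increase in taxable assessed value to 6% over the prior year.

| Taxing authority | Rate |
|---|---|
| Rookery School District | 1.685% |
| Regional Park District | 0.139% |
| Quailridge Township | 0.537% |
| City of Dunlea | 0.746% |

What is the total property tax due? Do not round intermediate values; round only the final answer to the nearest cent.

Uncapped assessed value = $178,000 × 0.4 = $71,200
Cap limit = $42,300 × 1.06 = $44,838
Taxable assessed value = min($71,200, $44,838) = $44,838 (cap binds)
Rookery School District: $44,838 × 0.01685 = $755.5203
Regional Park District: $44,838 × 0.00139 = $62.32482
Quailridge Township: $44,838 × 0.00537 = $240.78006
City of Dunlea: $44,838 × 0.00746 = $334.49148
Total = $1,393.11666

$1,393.12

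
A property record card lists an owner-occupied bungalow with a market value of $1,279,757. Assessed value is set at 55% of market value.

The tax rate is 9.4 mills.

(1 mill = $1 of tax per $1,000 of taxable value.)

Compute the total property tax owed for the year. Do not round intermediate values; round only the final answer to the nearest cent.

Assessed value = $1,279,757 × 0.55 = $703,866.35
Tax = $703,866.35 × 0.0094 = $6,616.34369

$6,616.34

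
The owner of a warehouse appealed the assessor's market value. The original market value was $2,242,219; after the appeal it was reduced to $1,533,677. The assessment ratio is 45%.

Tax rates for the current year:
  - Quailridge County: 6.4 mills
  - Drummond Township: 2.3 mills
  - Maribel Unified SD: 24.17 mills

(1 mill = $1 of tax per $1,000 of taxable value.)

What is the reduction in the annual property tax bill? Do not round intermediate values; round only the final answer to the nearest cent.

$10,480.40

Old assessed value = $2,242,219 × 0.45 = $1,008,998.55
New assessed value = $1,533,677 × 0.45 = $690,154.65
Combined rate = 0.0064 + 0.0023 + 0.02417 = 0.03287
Old tax = $1,008,998.55 × 0.03287 = $33,165.7823385
New tax = $690,154.65 × 0.03287 = $22,685.3833455
Reduction = $33,165.7823385 − $22,685.3833455 = $10,480.398993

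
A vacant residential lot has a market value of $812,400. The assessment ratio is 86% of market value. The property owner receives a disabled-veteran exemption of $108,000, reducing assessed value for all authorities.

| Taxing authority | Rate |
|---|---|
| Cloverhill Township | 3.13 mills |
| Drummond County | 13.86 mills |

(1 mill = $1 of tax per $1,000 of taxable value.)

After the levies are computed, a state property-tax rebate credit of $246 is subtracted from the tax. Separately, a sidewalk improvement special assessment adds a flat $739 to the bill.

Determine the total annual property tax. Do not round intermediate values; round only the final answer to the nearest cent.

Assessed value = $812,400 × 0.86 = $698,664
Taxable value = $698,664 − $108,000 = $590,664
Cloverhill Township: $590,664 × 0.00313 = $1,848.77832
Drummond County: $590,664 × 0.01386 = $8,186.60304
Levies subtotal = $10,035.38136
After credit = $10,035.38136 − $246 = $9,789.38136
Total = $9,789.38136 + $739 = $10,528.38136

$10,528.38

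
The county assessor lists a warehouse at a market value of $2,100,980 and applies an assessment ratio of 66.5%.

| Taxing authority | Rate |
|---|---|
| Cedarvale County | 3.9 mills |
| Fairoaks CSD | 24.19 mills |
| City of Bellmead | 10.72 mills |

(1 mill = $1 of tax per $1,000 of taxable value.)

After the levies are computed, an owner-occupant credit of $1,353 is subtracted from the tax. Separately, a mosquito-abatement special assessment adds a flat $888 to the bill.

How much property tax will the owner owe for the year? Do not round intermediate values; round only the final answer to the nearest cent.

$53,758.46

Assessed value = $2,100,980 × 0.665 = $1,397,151.7
Cedarvale County: $1,397,151.7 × 0.0039 = $5,448.89163
Fairoaks CSD: $1,397,151.7 × 0.02419 = $33,797.099623
City of Bellmead: $1,397,151.7 × 0.01072 = $14,977.466224
Levies subtotal = $54,223.457477
After credit = $54,223.457477 − $1,353 = $52,870.457477
Total = $52,870.457477 + $888 = $53,758.457477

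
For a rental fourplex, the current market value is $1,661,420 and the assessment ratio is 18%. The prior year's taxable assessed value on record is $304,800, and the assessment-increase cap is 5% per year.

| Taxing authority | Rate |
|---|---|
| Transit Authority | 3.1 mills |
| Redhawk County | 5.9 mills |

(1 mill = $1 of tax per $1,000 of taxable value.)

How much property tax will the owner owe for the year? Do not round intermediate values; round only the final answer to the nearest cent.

$2,691.50

Uncapped assessed value = $1,661,420 × 0.18 = $299,055.6
Cap limit = $304,800 × 1.05 = $320,040
Taxable assessed value = min($299,055.6, $320,040) = $299,055.6 (cap does not bind)
Transit Authority: $299,055.6 × 0.0031 = $927.07236
Redhawk County: $299,055.6 × 0.0059 = $1,764.42804
Total = $2,691.5004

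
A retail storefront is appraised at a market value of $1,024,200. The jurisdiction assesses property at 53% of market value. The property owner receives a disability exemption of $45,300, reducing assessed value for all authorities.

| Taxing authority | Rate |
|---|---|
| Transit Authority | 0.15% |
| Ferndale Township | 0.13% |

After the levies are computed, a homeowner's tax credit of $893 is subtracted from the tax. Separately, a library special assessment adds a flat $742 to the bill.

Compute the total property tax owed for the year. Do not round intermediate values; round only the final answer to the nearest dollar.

$1,242

Assessed value = $1,024,200 × 0.53 = $542,826
Taxable value = $542,826 − $45,300 = $497,526
Transit Authority: $497,526 × 0.0015 = $746.289
Ferndale Township: $497,526 × 0.0013 = $646.7838
Levies subtotal = $1,393.0728
After credit = $1,393.0728 − $893 = $500.0728
Total = $500.0728 + $742 = $1,242.0728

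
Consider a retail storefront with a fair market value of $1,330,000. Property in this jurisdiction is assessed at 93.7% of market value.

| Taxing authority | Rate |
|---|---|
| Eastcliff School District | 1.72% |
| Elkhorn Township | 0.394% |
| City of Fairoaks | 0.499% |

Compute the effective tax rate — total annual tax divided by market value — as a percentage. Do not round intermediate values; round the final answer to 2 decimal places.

2.45%

Assessed value = $1,330,000 × 0.937 = $1,246,210
Eastcliff School District: $1,246,210 × 0.0172 = $21,434.812
Elkhorn Township: $1,246,210 × 0.00394 = $4,910.0674
City of Fairoaks: $1,246,210 × 0.00499 = $6,218.5879
Total tax = $32,563.4673
Effective rate = $32,563.4673 ÷ $1,330,000 = 2.45% of market value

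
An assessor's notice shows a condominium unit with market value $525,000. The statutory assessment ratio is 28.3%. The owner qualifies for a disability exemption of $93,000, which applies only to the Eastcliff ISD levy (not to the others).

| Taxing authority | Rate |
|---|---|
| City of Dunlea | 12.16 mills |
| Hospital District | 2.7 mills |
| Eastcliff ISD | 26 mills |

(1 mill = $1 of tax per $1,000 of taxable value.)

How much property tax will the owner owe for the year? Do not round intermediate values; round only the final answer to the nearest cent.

Assessed value = $525,000 × 0.283 = $148,575
City of Dunlea: $148,575 × 0.01216 = $1,806.672
Hospital District: $148,575 × 0.0027 = $401.1525
Eastcliff ISD: ($148,575 − $93,000) × 0.026 = $55,575 × 0.026 = $1,444.95
Total = $3,652.7745

$3,652.77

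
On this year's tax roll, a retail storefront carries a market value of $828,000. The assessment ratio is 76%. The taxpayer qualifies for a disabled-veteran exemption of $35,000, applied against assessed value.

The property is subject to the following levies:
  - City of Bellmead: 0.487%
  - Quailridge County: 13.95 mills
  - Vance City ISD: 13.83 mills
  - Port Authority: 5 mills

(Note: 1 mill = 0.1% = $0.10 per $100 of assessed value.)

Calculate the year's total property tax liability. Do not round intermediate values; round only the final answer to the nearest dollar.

$22,375

Assessed value = $828,000 × 0.76 = $629,280
Taxable value = $629,280 − $35,000 = $594,280
City of Bellmead: $594,280 × 0.00487 = $2,894.1436
Quailridge County: $594,280 × 0.01395 = $8,290.206
Vance City ISD: $594,280 × 0.01383 = $8,218.8924
Port Authority: $594,280 × 0.005 = $2,971.4
Total = $22,374.642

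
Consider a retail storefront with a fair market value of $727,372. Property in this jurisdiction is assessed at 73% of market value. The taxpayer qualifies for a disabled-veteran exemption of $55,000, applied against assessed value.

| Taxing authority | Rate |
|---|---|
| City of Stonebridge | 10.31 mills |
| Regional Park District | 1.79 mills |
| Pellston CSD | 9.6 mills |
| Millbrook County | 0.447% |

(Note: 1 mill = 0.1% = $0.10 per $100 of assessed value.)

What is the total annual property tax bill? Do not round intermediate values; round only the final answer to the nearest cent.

Assessed value = $727,372 × 0.73 = $530,981.56
Taxable value = $530,981.56 − $55,000 = $475,981.56
City of Stonebridge: $475,981.56 × 0.01031 = $4,907.3698836
Regional Park District: $475,981.56 × 0.00179 = $852.0069924
Pellston CSD: $475,981.56 × 0.0096 = $4,569.422976
Millbrook County: $475,981.56 × 0.00447 = $2,127.6375732
Total = $12,456.4374252

$12,456.44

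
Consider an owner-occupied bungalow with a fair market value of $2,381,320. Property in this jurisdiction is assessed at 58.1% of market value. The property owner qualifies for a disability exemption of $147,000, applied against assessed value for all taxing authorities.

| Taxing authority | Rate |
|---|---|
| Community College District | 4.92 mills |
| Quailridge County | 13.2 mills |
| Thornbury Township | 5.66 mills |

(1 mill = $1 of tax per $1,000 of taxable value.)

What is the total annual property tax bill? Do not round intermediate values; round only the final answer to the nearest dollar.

Assessed value = $2,381,320 × 0.581 = $1,383,546.92
Taxable value = $1,383,546.92 − $147,000 = $1,236,546.92
Community College District: $1,236,546.92 × 0.00492 = $6,083.8108464
Quailridge County: $1,236,546.92 × 0.0132 = $16,322.419344
Thornbury Township: $1,236,546.92 × 0.00566 = $6,998.8555672
Total = $6,083.8108464 + $16,322.419344 + $6,998.8555672 = $29,405.0857576

$29,405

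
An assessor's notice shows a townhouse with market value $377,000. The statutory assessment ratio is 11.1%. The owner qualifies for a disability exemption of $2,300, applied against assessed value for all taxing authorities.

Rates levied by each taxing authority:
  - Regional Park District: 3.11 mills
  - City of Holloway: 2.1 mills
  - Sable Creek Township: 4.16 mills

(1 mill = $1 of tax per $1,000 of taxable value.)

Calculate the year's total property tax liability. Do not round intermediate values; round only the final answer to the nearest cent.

$370.56

Assessed value = $377,000 × 0.111 = $41,847
Taxable value = $41,847 − $2,300 = $39,547
Regional Park District: $39,547 × 0.00311 = $122.99117
City of Holloway: $39,547 × 0.0021 = $83.0487
Sable Creek Township: $39,547 × 0.00416 = $164.51552
Total = $122.99117 + $83.0487 + $164.51552 = $370.55539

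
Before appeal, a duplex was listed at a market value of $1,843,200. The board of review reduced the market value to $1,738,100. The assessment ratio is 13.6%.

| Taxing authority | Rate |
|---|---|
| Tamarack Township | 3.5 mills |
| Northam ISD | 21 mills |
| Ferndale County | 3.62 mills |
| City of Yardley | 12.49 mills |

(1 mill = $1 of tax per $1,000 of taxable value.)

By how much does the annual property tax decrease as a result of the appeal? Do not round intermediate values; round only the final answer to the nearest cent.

$580.46

Old assessed value = $1,843,200 × 0.136 = $250,675.2
New assessed value = $1,738,100 × 0.136 = $236,381.6
Combined rate = 0.0035 + 0.021 + 0.00362 + 0.01249 = 0.04061
Old tax = $250,675.2 × 0.04061 = $10,179.919872
New tax = $236,381.6 × 0.04061 = $9,599.456776
Reduction = $10,179.919872 − $9,599.456776 = $580.463096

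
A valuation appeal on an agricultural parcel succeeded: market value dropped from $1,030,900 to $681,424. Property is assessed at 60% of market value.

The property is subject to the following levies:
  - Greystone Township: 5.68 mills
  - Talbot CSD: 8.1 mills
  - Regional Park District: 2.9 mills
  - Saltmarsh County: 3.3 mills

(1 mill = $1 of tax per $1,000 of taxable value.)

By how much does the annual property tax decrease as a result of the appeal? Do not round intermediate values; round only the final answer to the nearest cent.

Old assessed value = $1,030,900 × 0.6 = $618,540
New assessed value = $681,424 × 0.6 = $408,854.4
Combined rate = 0.00568 + 0.0081 + 0.0029 + 0.0033 = 0.01998
Old tax = $618,540 × 0.01998 = $12,358.4292
New tax = $408,854.4 × 0.01998 = $8,168.910912
Reduction = $12,358.4292 − $8,168.910912 = $4,189.518288

$4,189.52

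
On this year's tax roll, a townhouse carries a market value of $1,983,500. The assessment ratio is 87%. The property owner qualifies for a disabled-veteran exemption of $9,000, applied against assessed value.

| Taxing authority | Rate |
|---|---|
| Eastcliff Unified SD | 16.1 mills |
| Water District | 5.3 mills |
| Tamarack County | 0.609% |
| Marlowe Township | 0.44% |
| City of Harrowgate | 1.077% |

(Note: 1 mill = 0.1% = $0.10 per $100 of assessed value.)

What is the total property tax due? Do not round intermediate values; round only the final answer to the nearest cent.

Assessed value = $1,983,500 × 0.87 = $1,725,645
Taxable value = $1,725,645 − $9,000 = $1,716,645
Eastcliff Unified SD: $1,716,645 × 0.0161 = $27,637.9845
Water District: $1,716,645 × 0.0053 = $9,098.2185
Tamarack County: $1,716,645 × 0.00609 = $10,454.36805
Marlowe Township: $1,716,645 × 0.0044 = $7,553.238
City of Harrowgate: $1,716,645 × 0.01077 = $18,488.26665
Total = $73,232.0757

$73,232.08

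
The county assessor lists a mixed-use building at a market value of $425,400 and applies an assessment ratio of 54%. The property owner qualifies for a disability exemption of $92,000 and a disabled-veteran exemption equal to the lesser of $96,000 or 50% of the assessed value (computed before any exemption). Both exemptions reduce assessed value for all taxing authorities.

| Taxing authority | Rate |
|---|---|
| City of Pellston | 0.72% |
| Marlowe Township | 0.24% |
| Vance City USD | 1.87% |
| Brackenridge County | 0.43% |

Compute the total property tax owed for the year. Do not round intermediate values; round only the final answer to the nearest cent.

$1,359.94

Assessed value = $425,400 × 0.54 = $229,716
Disabled-veteran exemption = min($96,000, 50% × $229,716) = min($96,000, $114,858) = $96,000 (dollar cap binds)
Taxable value = $229,716 − $92,000 − $96,000 = $41,716
City of Pellston: $41,716 × 0.0072 = $300.3552
Marlowe Township: $41,716 × 0.0024 = $100.1184
Vance City USD: $41,716 × 0.0187 = $780.0892
Brackenridge County: $41,716 × 0.0043 = $179.3788
Total = $1,359.9416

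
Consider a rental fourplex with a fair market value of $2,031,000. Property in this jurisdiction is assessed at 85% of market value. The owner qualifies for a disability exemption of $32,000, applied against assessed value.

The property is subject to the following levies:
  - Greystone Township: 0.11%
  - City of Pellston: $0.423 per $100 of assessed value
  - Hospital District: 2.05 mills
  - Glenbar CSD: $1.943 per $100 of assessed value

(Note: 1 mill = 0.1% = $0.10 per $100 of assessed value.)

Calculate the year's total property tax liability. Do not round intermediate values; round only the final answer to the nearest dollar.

Assessed value = $2,031,000 × 0.85 = $1,726,350
Taxable value = $1,726,350 − $32,000 = $1,694,350
Greystone Township: $1,694,350 × 0.0011 = $1,863.785
City of Pellston: $1,694,350 × 0.00423 = $7,167.1005
Hospital District: $1,694,350 × 0.00205 = $3,473.4175
Glenbar CSD: $1,694,350 × 0.01943 = $32,921.2205
Total = $45,425.5235

$45,426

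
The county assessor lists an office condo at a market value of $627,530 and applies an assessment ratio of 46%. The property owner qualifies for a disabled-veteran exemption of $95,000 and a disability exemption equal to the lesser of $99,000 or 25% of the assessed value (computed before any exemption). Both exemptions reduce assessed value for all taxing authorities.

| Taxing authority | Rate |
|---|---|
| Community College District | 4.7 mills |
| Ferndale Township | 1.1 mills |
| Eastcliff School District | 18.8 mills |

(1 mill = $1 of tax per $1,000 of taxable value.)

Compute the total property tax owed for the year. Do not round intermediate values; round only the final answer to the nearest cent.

$2,988.85

Assessed value = $627,530 × 0.46 = $288,663.8
Disability exemption = min($99,000, 25% × $288,663.8) = min($99,000, $72,165.95) = $72,165.95 (percentage binds)
Taxable value = $288,663.8 − $95,000 − $72,165.95 = $121,497.85
Community College District: $121,497.85 × 0.0047 = $571.039895
Ferndale Township: $121,497.85 × 0.0011 = $133.647635
Eastcliff School District: $121,497.85 × 0.0188 = $2,284.15958
Total = $2,988.84711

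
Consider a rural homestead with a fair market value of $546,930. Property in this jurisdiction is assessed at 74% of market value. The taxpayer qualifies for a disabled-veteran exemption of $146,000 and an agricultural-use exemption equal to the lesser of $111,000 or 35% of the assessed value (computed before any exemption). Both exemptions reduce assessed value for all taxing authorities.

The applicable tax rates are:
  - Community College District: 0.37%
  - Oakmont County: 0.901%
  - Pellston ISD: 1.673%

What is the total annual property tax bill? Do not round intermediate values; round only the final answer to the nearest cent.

Assessed value = $546,930 × 0.74 = $404,728.2
Agricultural-use exemption = min($111,000, 35% × $404,728.2) = min($111,000, $141,654.87) = $111,000 (dollar cap binds)
Taxable value = $404,728.2 − $146,000 − $111,000 = $147,728.2
Community College District: $147,728.2 × 0.0037 = $546.59434
Oakmont County: $147,728.2 × 0.00901 = $1,331.031082
Pellston ISD: $147,728.2 × 0.01673 = $2,471.492786
Total = $4,349.118208

$4,349.12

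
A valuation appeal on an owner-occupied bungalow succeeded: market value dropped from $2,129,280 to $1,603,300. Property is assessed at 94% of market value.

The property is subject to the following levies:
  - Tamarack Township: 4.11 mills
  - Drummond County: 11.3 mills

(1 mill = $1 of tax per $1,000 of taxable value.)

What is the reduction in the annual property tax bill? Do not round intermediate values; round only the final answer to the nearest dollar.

$7,619

Old assessed value = $2,129,280 × 0.94 = $2,001,523.2
New assessed value = $1,603,300 × 0.94 = $1,507,102
Combined rate = 0.00411 + 0.0113 = 0.01541
Old tax = $2,001,523.2 × 0.01541 = $30,843.472512
New tax = $1,507,102 × 0.01541 = $23,224.44182
Reduction = $30,843.472512 − $23,224.44182 = $7,619.030692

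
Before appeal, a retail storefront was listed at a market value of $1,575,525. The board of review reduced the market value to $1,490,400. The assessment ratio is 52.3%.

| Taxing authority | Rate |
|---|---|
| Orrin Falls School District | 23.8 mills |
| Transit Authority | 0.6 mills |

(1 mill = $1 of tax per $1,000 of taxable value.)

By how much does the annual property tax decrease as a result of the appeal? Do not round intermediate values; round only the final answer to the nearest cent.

Old assessed value = $1,575,525 × 0.523 = $823,999.575
New assessed value = $1,490,400 × 0.523 = $779,479.2
Combined rate = 0.0238 + 0.0006 = 0.0244
Old tax = $823,999.575 × 0.0244 = $20,105.58963
New tax = $779,479.2 × 0.0244 = $19,019.29248
Reduction = $20,105.58963 − $19,019.29248 = $1,086.29715

$1,086.30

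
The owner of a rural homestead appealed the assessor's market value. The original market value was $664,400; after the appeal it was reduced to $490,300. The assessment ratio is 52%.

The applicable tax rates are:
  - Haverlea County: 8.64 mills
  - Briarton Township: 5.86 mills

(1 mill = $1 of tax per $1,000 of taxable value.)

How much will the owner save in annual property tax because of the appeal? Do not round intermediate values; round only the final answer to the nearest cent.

Old assessed value = $664,400 × 0.52 = $345,488
New assessed value = $490,300 × 0.52 = $254,956
Combined rate = 0.00864 + 0.00586 = 0.0145
Old tax = $345,488 × 0.0145 = $5,009.576
New tax = $254,956 × 0.0145 = $3,696.862
Reduction = $5,009.576 − $3,696.862 = $1,312.714

$1,312.71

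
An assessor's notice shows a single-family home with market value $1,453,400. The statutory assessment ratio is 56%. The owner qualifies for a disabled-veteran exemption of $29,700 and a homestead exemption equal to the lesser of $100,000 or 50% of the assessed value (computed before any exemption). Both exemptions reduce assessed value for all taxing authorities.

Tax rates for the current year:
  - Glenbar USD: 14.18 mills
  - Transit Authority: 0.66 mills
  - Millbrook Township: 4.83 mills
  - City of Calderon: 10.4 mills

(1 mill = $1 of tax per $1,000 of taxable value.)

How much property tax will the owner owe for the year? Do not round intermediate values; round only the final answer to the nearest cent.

Assessed value = $1,453,400 × 0.56 = $813,904
Homestead exemption = min($100,000, 50% × $813,904) = min($100,000, $406,952) = $100,000 (dollar cap binds)
Taxable value = $813,904 − $29,700 − $100,000 = $684,204
Glenbar USD: $684,204 × 0.01418 = $9,702.01272
Transit Authority: $684,204 × 0.00066 = $451.57464
Millbrook Township: $684,204 × 0.00483 = $3,304.70532
City of Calderon: $684,204 × 0.0104 = $7,115.7216
Total = $20,574.01428

$20,574.01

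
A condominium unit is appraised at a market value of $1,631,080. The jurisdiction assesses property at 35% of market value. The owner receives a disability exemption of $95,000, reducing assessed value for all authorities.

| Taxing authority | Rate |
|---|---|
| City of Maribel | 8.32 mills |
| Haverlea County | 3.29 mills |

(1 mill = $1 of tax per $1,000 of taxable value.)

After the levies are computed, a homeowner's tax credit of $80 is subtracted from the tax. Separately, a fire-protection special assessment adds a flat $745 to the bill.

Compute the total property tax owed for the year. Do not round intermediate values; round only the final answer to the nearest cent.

Assessed value = $1,631,080 × 0.35 = $570,878
Taxable value = $570,878 − $95,000 = $475,878
City of Maribel: $475,878 × 0.00832 = $3,959.30496
Haverlea County: $475,878 × 0.00329 = $1,565.63862
Levies subtotal = $5,524.94358
After credit = $5,524.94358 − $80 = $5,444.94358
Total = $5,444.94358 + $745 = $6,189.94358

$6,189.94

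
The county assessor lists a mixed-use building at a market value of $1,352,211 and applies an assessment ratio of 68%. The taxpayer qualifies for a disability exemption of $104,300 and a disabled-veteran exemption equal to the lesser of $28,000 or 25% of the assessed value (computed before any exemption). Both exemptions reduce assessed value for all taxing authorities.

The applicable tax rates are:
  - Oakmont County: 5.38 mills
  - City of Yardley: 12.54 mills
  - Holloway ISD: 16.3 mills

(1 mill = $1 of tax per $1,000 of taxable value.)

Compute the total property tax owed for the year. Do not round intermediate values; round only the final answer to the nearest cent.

Assessed value = $1,352,211 × 0.68 = $919,503.48
Disabled-veteran exemption = min($28,000, 25% × $919,503.48) = min($28,000, $229,875.87) = $28,000 (dollar cap binds)
Taxable value = $919,503.48 − $104,300 − $28,000 = $787,203.48
Oakmont County: $787,203.48 × 0.00538 = $4,235.1547224
City of Yardley: $787,203.48 × 0.01254 = $9,871.5316392
Holloway ISD: $787,203.48 × 0.0163 = $12,831.416724
Total = $26,938.1030856

$26,938.10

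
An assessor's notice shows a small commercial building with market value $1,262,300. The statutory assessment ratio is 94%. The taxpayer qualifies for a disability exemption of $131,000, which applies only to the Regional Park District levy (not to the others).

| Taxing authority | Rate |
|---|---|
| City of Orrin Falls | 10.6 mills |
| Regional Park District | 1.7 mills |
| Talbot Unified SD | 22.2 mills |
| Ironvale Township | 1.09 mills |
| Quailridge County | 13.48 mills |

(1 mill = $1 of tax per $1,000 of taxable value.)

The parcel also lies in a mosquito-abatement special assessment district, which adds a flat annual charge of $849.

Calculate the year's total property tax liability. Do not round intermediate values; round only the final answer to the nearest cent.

$58,850.90

Assessed value = $1,262,300 × 0.94 = $1,186,562
City of Orrin Falls: $1,186,562 × 0.0106 = $12,577.5572
Regional Park District: ($1,186,562 − $131,000) × 0.0017 = $1,055,562 × 0.0017 = $1,794.4554
Talbot Unified SD: $1,186,562 × 0.0222 = $26,341.6764
Ironvale Township: $1,186,562 × 0.00109 = $1,293.35258
Quailridge County: $1,186,562 × 0.01348 = $15,994.85576
Levies subtotal = $58,001.89734
Total = $58,001.89734 + $849 = $58,850.89734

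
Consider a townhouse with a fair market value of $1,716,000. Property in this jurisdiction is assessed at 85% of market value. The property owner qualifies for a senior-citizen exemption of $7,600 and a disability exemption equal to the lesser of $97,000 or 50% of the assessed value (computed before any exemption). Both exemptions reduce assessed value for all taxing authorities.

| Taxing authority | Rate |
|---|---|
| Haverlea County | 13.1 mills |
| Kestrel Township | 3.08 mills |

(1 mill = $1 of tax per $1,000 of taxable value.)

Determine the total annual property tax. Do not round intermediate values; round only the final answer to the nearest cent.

Assessed value = $1,716,000 × 0.85 = $1,458,600
Disability exemption = min($97,000, 50% × $1,458,600) = min($97,000, $729,300) = $97,000 (dollar cap binds)
Taxable value = $1,458,600 − $7,600 − $97,000 = $1,354,000
Haverlea County: $1,354,000 × 0.0131 = $17,737.4
Kestrel Township: $1,354,000 × 0.00308 = $4,170.32
Total = $21,907.72

$21,907.72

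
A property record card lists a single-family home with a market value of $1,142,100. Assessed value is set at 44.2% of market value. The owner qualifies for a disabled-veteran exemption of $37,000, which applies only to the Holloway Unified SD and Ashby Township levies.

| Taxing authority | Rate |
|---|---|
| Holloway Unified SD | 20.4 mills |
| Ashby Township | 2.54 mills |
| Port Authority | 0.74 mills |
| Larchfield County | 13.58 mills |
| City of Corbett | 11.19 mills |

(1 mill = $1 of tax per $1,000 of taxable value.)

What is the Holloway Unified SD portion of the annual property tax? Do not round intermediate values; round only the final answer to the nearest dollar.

$9,543

Assessed value = $1,142,100 × 0.442 = $504,808.2
Holloway Unified SD taxable value = $504,808.2 − $37,000 = $467,808.2
Holloway Unified SD levy = $467,808.2 × 0.0204 = $9,543.28728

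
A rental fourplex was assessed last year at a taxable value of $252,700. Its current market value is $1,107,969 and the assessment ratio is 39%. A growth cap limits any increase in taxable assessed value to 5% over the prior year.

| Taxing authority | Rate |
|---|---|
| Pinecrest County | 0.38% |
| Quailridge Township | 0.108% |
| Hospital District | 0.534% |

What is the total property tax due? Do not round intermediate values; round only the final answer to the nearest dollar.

$2,712

Uncapped assessed value = $1,107,969 × 0.39 = $432,107.91
Cap limit = $252,700 × 1.05 = $265,335
Taxable assessed value = min($432,107.91, $265,335) = $265,335 (cap binds)
Pinecrest County: $265,335 × 0.0038 = $1,008.273
Quailridge Township: $265,335 × 0.00108 = $286.5618
Hospital District: $265,335 × 0.00534 = $1,416.8889
Total = $2,711.7237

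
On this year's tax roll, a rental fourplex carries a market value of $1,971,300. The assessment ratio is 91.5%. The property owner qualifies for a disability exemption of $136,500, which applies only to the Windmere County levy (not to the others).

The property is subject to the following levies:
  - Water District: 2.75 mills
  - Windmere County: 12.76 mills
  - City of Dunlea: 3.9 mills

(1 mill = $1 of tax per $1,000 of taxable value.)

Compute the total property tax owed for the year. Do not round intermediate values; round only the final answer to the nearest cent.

$33,268.84

Assessed value = $1,971,300 × 0.915 = $1,803,739.5
Water District: $1,803,739.5 × 0.00275 = $4,960.283625
Windmere County: ($1,803,739.5 − $136,500) × 0.01276 = $1,667,239.5 × 0.01276 = $21,273.97602
City of Dunlea: $1,803,739.5 × 0.0039 = $7,034.58405
Total = $33,268.843695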